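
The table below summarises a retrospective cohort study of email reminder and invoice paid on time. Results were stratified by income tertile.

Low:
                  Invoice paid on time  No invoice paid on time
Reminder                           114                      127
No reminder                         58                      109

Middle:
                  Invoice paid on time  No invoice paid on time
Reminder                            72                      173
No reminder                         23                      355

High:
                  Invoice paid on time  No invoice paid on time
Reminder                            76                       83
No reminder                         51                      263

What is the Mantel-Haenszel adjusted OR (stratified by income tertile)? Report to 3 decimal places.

OR_MH = Σ(aᵢdᵢ/nᵢ) / Σ(bᵢcᵢ/nᵢ), where nᵢ is the stratum total.
Stratum 1 (Low): n = 408; a·d/n = 114·109/408 = 30.4559; b·c/n = 127·58/408 = 18.0539
Stratum 2 (Middle): n = 623; a·d/n = 72·355/623 = 41.0273; b·c/n = 173·23/623 = 6.3868
Stratum 3 (High): n = 473; a·d/n = 76·263/473 = 42.2579; b·c/n = 83·51/473 = 8.9493
OR_MH = (30.4559 + 41.0273 + 42.2579) / (18.0539 + 6.3868 + 8.9493) = 113.7411 / 33.3900 = 3.40644

3.406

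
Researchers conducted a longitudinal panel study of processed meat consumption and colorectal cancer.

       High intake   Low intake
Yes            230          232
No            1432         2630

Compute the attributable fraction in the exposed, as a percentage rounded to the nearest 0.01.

Reading the table with exposure as columns: a = 230 (High intake, case), b = 1432 (High intake, non-case), c = 232 (Low intake, case), d = 2630.
Risk in exposed = 230/1662 = 0.13839; risk in unexposed = 232/2862 = 0.08106.
RR = 0.13839/0.08106 = 1.70718
AR% = (RR − 1)/RR × 100 = (1.70718 − 1)/1.70718 × 100 = 41.4238%

41.42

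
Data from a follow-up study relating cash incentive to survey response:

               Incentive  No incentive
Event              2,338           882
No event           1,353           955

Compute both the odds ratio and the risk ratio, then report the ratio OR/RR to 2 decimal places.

1.42

Reading the table with exposure as columns: a = 2338 (Incentive, case), b = 1353 (Incentive, non-case), c = 882 (No incentive, case), d = 955.
OR = (2338·955)/(1353·882) = 2232790/1193346 = 1.87103
Risk in exposed = 2338/3691 = 0.63343; risk in unexposed = 882/1837 = 0.48013; RR = 1.31929
OR/RR = 1.87103 / 1.31929 = 1.41821
The outcome is not rare, so the OR lies further from 1 than the RR.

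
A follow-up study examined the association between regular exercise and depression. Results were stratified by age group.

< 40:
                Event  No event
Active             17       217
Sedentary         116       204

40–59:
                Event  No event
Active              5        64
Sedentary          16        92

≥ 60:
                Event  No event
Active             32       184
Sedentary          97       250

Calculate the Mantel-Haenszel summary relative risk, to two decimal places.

0.35

RR_MH = Σ(aᵢ·n₀ᵢ/nᵢ) / Σ(cᵢ·n₁ᵢ/nᵢ), with n₁ᵢ = aᵢ+bᵢ (exposed), n₀ᵢ = cᵢ+dᵢ (unexposed), nᵢ = n₁ᵢ+n₀ᵢ.
Stratum 1 (< 40): n₁ = 234, n₀ = 320, n = 554; a·n₀/n = 17·320/554 = 9.8195; c·n₁/n = 116·234/554 = 48.9964
Stratum 2 (40–59): n₁ = 69, n₀ = 108, n = 177; a·n₀/n = 5·108/177 = 3.0508; c·n₁/n = 16·69/177 = 6.2373
Stratum 3 (≥ 60): n₁ = 216, n₀ = 347, n = 563; a·n₀/n = 32·347/563 = 19.7229; c·n₁/n = 97·216/563 = 37.2149
RR_MH = (9.8195 + 3.0508 + 19.7229) / (48.9964 + 6.2373 + 37.2149) = 32.5933 / 92.4486 = 0.35256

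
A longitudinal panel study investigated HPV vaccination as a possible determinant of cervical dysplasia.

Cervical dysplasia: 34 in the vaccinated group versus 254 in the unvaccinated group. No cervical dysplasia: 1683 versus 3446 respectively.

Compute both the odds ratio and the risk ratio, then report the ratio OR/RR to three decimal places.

0.950

From the description: a = 34, b = 1683, c = 254, d = 3446.
OR = (34·3446)/(1683·254) = 117164/427482 = 0.27408
Risk in exposed = 34/1717 = 0.01980; risk in unexposed = 254/3700 = 0.06865; RR = 0.28845
OR/RR = 0.27408 / 0.28845 = 0.95017
The outcome is rare in both groups, so OR ≈ RR (ratio near 1).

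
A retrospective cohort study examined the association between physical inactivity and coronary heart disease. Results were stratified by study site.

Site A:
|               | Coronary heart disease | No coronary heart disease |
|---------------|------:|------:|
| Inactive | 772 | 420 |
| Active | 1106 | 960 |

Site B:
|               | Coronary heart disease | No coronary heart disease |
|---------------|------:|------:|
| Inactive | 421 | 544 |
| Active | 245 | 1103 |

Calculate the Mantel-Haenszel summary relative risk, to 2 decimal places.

1.45

RR_MH = Σ(aᵢ·n₀ᵢ/nᵢ) / Σ(cᵢ·n₁ᵢ/nᵢ), with n₁ᵢ = aᵢ+bᵢ (exposed), n₀ᵢ = cᵢ+dᵢ (unexposed), nᵢ = n₁ᵢ+n₀ᵢ.
Stratum 1 (Site A): n₁ = 1192, n₀ = 2066, n = 3258; a·n₀/n = 772·2066/3258 = 489.5494; c·n₁/n = 1106·1192/3258 = 404.6507
Stratum 2 (Site B): n₁ = 965, n₀ = 1348, n = 2313; a·n₀/n = 421·1348/2313 = 245.3558; c·n₁/n = 245·965/2313 = 102.2157
RR_MH = (489.5494 + 245.3558) / (404.6507 + 102.2157) = 734.9052 / 506.8664 = 1.44990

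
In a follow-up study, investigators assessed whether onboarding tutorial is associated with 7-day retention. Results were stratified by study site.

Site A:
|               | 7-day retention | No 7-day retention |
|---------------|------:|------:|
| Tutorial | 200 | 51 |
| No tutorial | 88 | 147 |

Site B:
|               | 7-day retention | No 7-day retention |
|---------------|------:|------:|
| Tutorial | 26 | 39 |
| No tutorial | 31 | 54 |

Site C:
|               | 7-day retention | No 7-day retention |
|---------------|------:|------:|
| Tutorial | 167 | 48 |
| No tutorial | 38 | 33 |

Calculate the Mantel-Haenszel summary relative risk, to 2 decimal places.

1.75

RR_MH = Σ(aᵢ·n₀ᵢ/nᵢ) / Σ(cᵢ·n₁ᵢ/nᵢ), with n₁ᵢ = aᵢ+bᵢ (exposed), n₀ᵢ = cᵢ+dᵢ (unexposed), nᵢ = n₁ᵢ+n₀ᵢ.
Stratum 1 (Site A): n₁ = 251, n₀ = 235, n = 486; a·n₀/n = 200·235/486 = 96.7078; c·n₁/n = 88·251/486 = 45.4486
Stratum 2 (Site B): n₁ = 65, n₀ = 85, n = 150; a·n₀/n = 26·85/150 = 14.7333; c·n₁/n = 31·65/150 = 13.4333
Stratum 3 (Site C): n₁ = 215, n₀ = 71, n = 286; a·n₀/n = 167·71/286 = 41.4580; c·n₁/n = 38·215/286 = 28.5664
RR_MH = (96.7078 + 14.7333 + 41.4580) / (45.4486 + 13.4333 + 28.5664) = 152.8992 / 87.4483 = 1.74845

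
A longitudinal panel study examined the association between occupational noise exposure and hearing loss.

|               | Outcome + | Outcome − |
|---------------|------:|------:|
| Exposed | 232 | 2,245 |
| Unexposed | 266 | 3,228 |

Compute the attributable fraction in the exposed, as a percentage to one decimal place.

Cells: a = 232, b = 2245, c = 266, d = 3228.
Risk in exposed = 232/2477 = 0.09366; risk in unexposed = 266/3494 = 0.07613.
RR = 0.09366/0.07613 = 1.23028
AR% = (RR − 1)/RR × 100 = (1.23028 − 1)/1.23028 × 100 = 18.7176%

18.7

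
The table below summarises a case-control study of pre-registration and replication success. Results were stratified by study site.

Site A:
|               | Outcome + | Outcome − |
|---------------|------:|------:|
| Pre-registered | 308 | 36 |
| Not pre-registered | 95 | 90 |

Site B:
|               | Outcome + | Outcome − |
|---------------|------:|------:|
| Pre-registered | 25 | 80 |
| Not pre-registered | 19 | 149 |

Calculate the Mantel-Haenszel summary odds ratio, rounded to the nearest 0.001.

5.489

OR_MH = Σ(aᵢdᵢ/nᵢ) / Σ(bᵢcᵢ/nᵢ), where nᵢ is the stratum total.
Stratum 1 (Site A): n = 529; a·d/n = 308·90/529 = 52.4008; b·c/n = 36·95/529 = 6.4650
Stratum 2 (Site B): n = 273; a·d/n = 25·149/273 = 13.6447; b·c/n = 80·19/273 = 5.5678
OR_MH = (52.4008 + 13.6447) / (6.4650 + 5.5678) = 66.0454 / 12.0328 = 5.48879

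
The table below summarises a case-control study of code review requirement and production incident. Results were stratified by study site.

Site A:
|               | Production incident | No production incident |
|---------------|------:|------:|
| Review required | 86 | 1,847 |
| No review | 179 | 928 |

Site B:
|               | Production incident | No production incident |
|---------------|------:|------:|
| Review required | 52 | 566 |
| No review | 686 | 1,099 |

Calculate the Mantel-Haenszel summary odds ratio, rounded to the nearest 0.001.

OR_MH = Σ(aᵢdᵢ/nᵢ) / Σ(bᵢcᵢ/nᵢ), where nᵢ is the stratum total.
Stratum 1 (Site A): n = 3040; a·d/n = 86·928/3040 = 26.2526; b·c/n = 1847·179/3040 = 108.7543
Stratum 2 (Site B): n = 2403; a·d/n = 52·1099/2403 = 23.7819; b·c/n = 566·686/2403 = 161.5797
OR_MH = (26.2526 + 23.7819) / (108.7543 + 161.5797) = 50.0346 / 270.3340 = 0.18508

0.185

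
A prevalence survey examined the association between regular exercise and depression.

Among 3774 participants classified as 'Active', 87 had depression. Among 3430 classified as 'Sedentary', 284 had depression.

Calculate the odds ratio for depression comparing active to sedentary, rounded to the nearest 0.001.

From the description: a = 87, b = 3687, c = 284, d = 3146.
OR = (a·d)/(b·c) = (87 × 3146) / (3687 × 284) = 273702 / 1047108 = 0.26139
Exposure is associated with lower odds of depression (OR = 0.26 < 1).

0.261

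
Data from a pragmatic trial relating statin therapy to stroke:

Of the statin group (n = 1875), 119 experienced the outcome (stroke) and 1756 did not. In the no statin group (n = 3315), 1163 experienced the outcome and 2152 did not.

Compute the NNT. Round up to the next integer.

4

Risk in treated group = 119/1875 = 0.06347; risk in control = 1163/3315 = 0.35083.
Absolute risk reduction = 0.35083 − 0.06347 = 0.28736
NNT = 1 / ARR = 1 / 0.28736 = 3.480 → round up → 4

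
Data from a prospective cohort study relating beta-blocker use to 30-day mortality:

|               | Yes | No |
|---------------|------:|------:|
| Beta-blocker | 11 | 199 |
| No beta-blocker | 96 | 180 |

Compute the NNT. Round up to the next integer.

4

Risk in treated group = 11/210 = 0.05238; risk in control = 96/276 = 0.34783.
Absolute risk reduction = 0.34783 − 0.05238 = 0.29545
NNT = 1 / ARR = 1 / 0.29545 = 3.385 → round up → 4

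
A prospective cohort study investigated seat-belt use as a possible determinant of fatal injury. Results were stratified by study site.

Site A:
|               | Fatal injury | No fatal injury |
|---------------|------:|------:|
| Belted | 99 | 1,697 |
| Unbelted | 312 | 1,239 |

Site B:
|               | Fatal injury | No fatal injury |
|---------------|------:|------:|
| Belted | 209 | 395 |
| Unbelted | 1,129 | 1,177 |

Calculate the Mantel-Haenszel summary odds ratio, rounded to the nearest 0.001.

0.389

OR_MH = Σ(aᵢdᵢ/nᵢ) / Σ(bᵢcᵢ/nᵢ), where nᵢ is the stratum total.
Stratum 1 (Site A): n = 3347; a·d/n = 99·1239/3347 = 36.6480; b·c/n = 1697·312/3347 = 158.1906
Stratum 2 (Site B): n = 2910; a·d/n = 209·1177/2910 = 84.5337; b·c/n = 395·1129/2910 = 153.2491
OR_MH = (36.6480 + 84.5337) / (158.1906 + 153.2491) = 121.1817 / 311.4398 = 0.38910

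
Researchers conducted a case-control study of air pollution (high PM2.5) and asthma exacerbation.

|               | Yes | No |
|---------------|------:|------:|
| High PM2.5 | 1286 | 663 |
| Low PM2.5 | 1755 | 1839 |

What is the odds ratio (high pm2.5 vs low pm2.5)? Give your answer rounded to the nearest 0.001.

2.033

Cells: a = 1286, b = 663, c = 1755, d = 1839.
OR = (a·d)/(b·c) = (1286 × 1839) / (663 × 1755) = 2364954 / 1163565 = 2.03251
The odds of asthma exacerbation are about 2.03 times as high in the high pm2.5 group.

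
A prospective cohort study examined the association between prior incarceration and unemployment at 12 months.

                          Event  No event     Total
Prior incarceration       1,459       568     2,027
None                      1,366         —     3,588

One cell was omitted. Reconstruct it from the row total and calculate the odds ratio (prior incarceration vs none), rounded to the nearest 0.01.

The missing cell is in the unexposed row: 3588 − 1366 = 2222.
So a = 1459, b = 568, c = 1366, d = 2222.
OR = (a·d)/(b·c) = (1459 × 2222) / (568 × 1366) = 3241898 / 775888 = 4.17831

4.18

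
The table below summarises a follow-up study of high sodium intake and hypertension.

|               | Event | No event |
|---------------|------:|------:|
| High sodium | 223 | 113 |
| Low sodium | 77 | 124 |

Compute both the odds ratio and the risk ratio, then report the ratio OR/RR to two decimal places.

Cells: a = 223, b = 113, c = 77, d = 124.
OR = (223·124)/(113·77) = 27652/8701 = 3.17803
Risk in exposed = 223/336 = 0.66369; risk in unexposed = 77/201 = 0.38308; RR = 1.73249
OR/RR = 3.17803 / 1.73249 = 1.83437
The outcome is not rare, so the OR lies further from 1 than the RR.

1.83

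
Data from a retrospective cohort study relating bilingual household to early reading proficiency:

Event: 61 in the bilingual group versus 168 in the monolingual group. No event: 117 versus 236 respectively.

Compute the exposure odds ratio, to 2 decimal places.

From the description: a = 61, b = 117, c = 168, d = 236.
OR = (a·d)/(b·c) = (61 × 236) / (117 × 168) = 14396 / 19656 = 0.73240
Exposure is associated with lower odds of early reading proficiency (OR = 0.73 < 1).

0.73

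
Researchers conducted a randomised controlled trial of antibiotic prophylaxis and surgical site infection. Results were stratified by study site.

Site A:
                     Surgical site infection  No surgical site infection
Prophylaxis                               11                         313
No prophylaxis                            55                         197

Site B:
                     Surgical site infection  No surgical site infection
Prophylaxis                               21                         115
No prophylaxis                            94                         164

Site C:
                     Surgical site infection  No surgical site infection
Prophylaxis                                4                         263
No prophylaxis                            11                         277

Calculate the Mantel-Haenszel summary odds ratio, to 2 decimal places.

OR_MH = Σ(aᵢdᵢ/nᵢ) / Σ(bᵢcᵢ/nᵢ), where nᵢ is the stratum total.
Stratum 1 (Site A): n = 576; a·d/n = 11·197/576 = 3.7622; b·c/n = 313·55/576 = 29.8872
Stratum 2 (Site B): n = 394; a·d/n = 21·164/394 = 8.7411; b·c/n = 115·94/394 = 27.4365
Stratum 3 (Site C): n = 555; a·d/n = 4·277/555 = 1.9964; b·c/n = 263·11/555 = 5.2126
OR_MH = (3.7622 + 8.7411 + 1.9964) / (29.8872 + 27.4365 + 5.2126) = 14.4997 / 62.5363 = 0.23186

0.23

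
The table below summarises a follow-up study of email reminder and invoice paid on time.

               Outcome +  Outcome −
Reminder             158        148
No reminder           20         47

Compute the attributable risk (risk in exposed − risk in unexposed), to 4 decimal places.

Cells: a = 158, b = 148, c = 20, d = 47.
Risk in exposed = 158/306 = 0.516340; risk in unexposed = 20/67 = 0.298507.
Risk difference = 0.516340 − 0.298507 = 0.217832

0.2178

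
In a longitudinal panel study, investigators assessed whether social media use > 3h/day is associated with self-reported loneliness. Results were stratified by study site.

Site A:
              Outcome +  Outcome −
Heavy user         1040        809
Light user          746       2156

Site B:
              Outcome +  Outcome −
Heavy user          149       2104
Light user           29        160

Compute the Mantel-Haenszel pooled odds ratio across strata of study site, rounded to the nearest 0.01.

3.17

OR_MH = Σ(aᵢdᵢ/nᵢ) / Σ(bᵢcᵢ/nᵢ), where nᵢ is the stratum total.
Stratum 1 (Site A): n = 4751; a·d/n = 1040·2156/4751 = 471.9512; b·c/n = 809·746/4751 = 127.0288
Stratum 2 (Site B): n = 2442; a·d/n = 149·160/2442 = 9.7625; b·c/n = 2104·29/2442 = 24.9861
OR_MH = (471.9512 + 9.7625) / (127.0288 + 24.9861) = 481.7137 / 152.0149 = 3.16886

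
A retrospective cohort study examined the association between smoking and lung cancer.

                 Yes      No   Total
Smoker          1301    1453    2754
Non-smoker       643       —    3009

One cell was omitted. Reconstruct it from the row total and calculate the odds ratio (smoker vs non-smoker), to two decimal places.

3.29

The missing cell is in the unexposed row: 3009 − 643 = 2366.
So a = 1301, b = 1453, c = 643, d = 2366.
OR = (a·d)/(b·c) = (1301 × 2366) / (1453 × 643) = 3078166 / 934279 = 3.29470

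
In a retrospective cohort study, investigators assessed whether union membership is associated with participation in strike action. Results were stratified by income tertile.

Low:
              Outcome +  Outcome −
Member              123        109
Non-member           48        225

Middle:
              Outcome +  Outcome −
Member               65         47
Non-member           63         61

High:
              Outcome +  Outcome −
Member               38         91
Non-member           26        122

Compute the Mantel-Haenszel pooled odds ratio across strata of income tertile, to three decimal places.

OR_MH = Σ(aᵢdᵢ/nᵢ) / Σ(bᵢcᵢ/nᵢ), where nᵢ is the stratum total.
Stratum 1 (Low): n = 505; a·d/n = 123·225/505 = 54.8020; b·c/n = 109·48/505 = 10.3604
Stratum 2 (Middle): n = 236; a·d/n = 65·61/236 = 16.8008; b·c/n = 47·63/236 = 12.5466
Stratum 3 (High): n = 277; a·d/n = 38·122/277 = 16.7365; b·c/n = 91·26/277 = 8.5415
OR_MH = (54.8020 + 16.8008 + 16.7365) / (10.3604 + 12.5466 + 8.5415) = 88.3393 / 31.4485 = 2.80901

2.809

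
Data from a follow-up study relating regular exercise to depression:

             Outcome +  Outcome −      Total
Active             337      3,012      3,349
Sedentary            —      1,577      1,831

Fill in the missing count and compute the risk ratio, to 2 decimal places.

The missing cell is in the unexposed row: 1831 − 1577 = 254.
So a = 337, b = 3012, c = 254, d = 1577.
RR = [a/(a+b)] / [c/(c+d)] = (337/3349) / (254/1831) = 0.10063/0.13872 = 0.72539

0.73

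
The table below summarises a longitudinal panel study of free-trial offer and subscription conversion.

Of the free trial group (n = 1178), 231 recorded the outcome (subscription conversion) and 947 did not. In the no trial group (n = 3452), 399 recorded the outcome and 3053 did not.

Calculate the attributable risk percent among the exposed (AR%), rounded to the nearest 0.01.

From the description: a = 231, b = 947, c = 399, d = 3053.
Risk in exposed = 231/1178 = 0.19610; risk in unexposed = 399/3452 = 0.11559.
RR = 0.19610/0.11559 = 1.69654
AR% = (RR − 1)/RR × 100 = (1.69654 − 1)/1.69654 × 100 = 41.0566%

41.06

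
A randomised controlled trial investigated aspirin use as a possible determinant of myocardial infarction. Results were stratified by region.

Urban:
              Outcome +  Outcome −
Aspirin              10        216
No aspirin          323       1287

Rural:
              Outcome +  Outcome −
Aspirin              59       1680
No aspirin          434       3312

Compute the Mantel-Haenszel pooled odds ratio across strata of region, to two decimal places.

OR_MH = Σ(aᵢdᵢ/nᵢ) / Σ(bᵢcᵢ/nᵢ), where nᵢ is the stratum total.
Stratum 1 (Urban): n = 1836; a·d/n = 10·1287/1836 = 7.0098; b·c/n = 216·323/1836 = 38.0000
Stratum 2 (Rural): n = 5485; a·d/n = 59·3312/5485 = 35.6259; b·c/n = 1680·434/5485 = 132.9298
OR_MH = (7.0098 + 35.6259) / (38.0000 + 132.9298) = 42.6357 / 170.9298 = 0.24943

0.25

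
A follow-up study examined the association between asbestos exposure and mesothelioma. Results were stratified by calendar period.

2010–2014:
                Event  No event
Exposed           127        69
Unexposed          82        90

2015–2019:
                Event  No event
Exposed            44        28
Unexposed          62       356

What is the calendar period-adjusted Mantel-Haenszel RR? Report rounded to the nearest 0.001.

1.836

RR_MH = Σ(aᵢ·n₀ᵢ/nᵢ) / Σ(cᵢ·n₁ᵢ/nᵢ), with n₁ᵢ = aᵢ+bᵢ (exposed), n₀ᵢ = cᵢ+dᵢ (unexposed), nᵢ = n₁ᵢ+n₀ᵢ.
Stratum 1 (2010–2014): n₁ = 196, n₀ = 172, n = 368; a·n₀/n = 127·172/368 = 59.3587; c·n₁/n = 82·196/368 = 43.6739
Stratum 2 (2015–2019): n₁ = 72, n₀ = 418, n = 490; a·n₀/n = 44·418/490 = 37.5347; c·n₁/n = 62·72/490 = 9.1102
RR_MH = (59.3587 + 37.5347) / (43.6739 + 9.1102) = 96.8934 / 52.7841 = 1.83565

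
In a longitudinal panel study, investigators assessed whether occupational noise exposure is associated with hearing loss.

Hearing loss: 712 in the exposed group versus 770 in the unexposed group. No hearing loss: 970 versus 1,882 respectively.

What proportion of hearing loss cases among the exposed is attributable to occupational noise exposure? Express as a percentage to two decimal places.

31.41

From the description: a = 712, b = 970, c = 770, d = 1882.
Risk in exposed = 712/1682 = 0.42331; risk in unexposed = 770/2652 = 0.29035.
RR = 0.42331/0.29035 = 1.45793
AR% = (RR − 1)/RR × 100 = (1.45793 − 1)/1.45793 × 100 = 31.4096%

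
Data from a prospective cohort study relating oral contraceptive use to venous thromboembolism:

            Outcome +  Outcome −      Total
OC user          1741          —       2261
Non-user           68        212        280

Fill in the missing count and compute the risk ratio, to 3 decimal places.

The missing cell is in the exposed row: 2261 − 1741 = 520.
So a = 1741, b = 520, c = 68, d = 212.
RR = [a/(a+b)] / [c/(c+d)] = (1741/2261) / (68/280) = 0.77001/0.24286 = 3.17064

3.171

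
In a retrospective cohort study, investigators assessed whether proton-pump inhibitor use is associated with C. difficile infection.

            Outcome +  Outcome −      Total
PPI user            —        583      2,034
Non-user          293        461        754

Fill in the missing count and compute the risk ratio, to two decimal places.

1.84

The missing cell is in the exposed row: 2034 − 583 = 1451.
So a = 1451, b = 583, c = 293, d = 461.
RR = [a/(a+b)] / [c/(c+d)] = (1451/2034) / (293/754) = 0.71337/0.38859 = 1.83578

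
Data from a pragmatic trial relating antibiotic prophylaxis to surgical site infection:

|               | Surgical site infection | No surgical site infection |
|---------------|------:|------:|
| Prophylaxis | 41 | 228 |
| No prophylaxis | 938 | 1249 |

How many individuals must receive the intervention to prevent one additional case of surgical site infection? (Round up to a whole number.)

4

Risk in treated group = 41/269 = 0.15242; risk in control = 938/2187 = 0.42890.
Absolute risk reduction = 0.42890 − 0.15242 = 0.27648
NNT = 1 / ARR = 1 / 0.27648 = 3.617 → round up → 4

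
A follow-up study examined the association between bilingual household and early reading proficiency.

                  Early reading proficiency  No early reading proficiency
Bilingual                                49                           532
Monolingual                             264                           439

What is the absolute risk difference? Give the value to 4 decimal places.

Cells: a = 49, b = 532, c = 264, d = 439.
Risk in exposed = 49/581 = 0.084337; risk in unexposed = 264/703 = 0.375533.
Risk difference = 0.084337 − 0.375533 = -0.291196

-0.2912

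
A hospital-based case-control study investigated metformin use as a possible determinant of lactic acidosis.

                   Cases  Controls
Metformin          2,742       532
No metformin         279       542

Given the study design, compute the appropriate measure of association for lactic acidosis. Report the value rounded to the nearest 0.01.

10.01

Cells: a = 2742, b = 532, c = 279, d = 542.
This is a hospital-based case-control study: participants were sampled on outcome status, so risks in the source population cannot be estimated directly — relative risk is not valid here. The odds ratio is the appropriate measure.
OR = (a·d)/(b·c) = (2742 × 542) / (532 × 279) = 1486164 / 148428 = 10.01269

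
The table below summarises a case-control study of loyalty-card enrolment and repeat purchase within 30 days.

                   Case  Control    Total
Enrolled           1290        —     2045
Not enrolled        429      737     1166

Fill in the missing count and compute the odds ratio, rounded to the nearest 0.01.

The missing cell is in the exposed row: 2045 − 1290 = 755.
So a = 1290, b = 755, c = 429, d = 737.
OR = (a·d)/(b·c) = (1290 × 737) / (755 × 429) = 950730 / 323895 = 2.93530

2.94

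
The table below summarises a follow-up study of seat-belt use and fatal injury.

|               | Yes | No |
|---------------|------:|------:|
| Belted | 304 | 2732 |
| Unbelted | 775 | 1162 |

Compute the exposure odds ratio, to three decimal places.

0.167

Cells: a = 304, b = 2732, c = 775, d = 1162.
OR = (a·d)/(b·c) = (304 × 1162) / (2732 × 775) = 353248 / 2117300 = 0.16684
Exposure is associated with lower odds of fatal injury (OR = 0.17 < 1).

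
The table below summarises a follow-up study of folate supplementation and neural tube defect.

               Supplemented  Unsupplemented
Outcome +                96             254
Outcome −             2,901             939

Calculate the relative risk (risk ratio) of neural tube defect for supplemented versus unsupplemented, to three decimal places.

Reading the table with exposure as columns: a = 96 (Supplemented, case), b = 2901 (Supplemented, non-case), c = 254 (Unsupplemented, case), d = 939.
Risk in exposed = 96/2997 = 0.03203; risk in unexposed = 254/1193 = 0.21291.
RR = 0.03203 / 0.21291 = 0.15045
The risk is 85% lower among the exposed than among the unexposed.

0.150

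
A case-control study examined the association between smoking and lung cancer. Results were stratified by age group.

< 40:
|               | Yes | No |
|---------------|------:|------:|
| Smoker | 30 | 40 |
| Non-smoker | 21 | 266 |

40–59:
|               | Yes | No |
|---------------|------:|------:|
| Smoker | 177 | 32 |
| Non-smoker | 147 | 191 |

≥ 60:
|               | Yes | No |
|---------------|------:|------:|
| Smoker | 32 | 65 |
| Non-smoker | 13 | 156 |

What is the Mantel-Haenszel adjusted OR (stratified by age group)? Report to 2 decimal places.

OR_MH = Σ(aᵢdᵢ/nᵢ) / Σ(bᵢcᵢ/nᵢ), where nᵢ is the stratum total.
Stratum 1 (< 40): n = 357; a·d/n = 30·266/357 = 22.3529; b·c/n = 40·21/357 = 2.3529
Stratum 2 (40–59): n = 547; a·d/n = 177·191/547 = 61.8044; b·c/n = 32·147/547 = 8.5996
Stratum 3 (≥ 60): n = 266; a·d/n = 32·156/266 = 18.7669; b·c/n = 65·13/266 = 3.1767
OR_MH = (22.3529 + 61.8044 + 18.7669) / (2.3529 + 8.5996 + 3.1767) = 102.9242 / 14.1293 = 7.28447

7.28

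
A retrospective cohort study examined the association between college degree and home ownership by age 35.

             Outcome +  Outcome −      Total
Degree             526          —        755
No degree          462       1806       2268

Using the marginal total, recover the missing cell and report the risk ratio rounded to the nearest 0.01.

3.42

The missing cell is in the exposed row: 755 − 526 = 229.
So a = 526, b = 229, c = 462, d = 1806.
RR = [a/(a+b)] / [c/(c+d)] = (526/755) / (462/2268) = 0.69669/0.20370 = 3.42011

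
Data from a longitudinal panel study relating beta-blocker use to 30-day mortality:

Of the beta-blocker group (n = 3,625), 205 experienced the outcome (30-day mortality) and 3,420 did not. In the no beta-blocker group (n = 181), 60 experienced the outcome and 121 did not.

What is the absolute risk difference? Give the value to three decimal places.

From the description: a = 205, b = 3420, c = 60, d = 121.
Risk in exposed = 205/3625 = 0.056552; risk in unexposed = 60/181 = 0.331492.
Risk difference = 0.056552 − 0.331492 = -0.274940

-0.275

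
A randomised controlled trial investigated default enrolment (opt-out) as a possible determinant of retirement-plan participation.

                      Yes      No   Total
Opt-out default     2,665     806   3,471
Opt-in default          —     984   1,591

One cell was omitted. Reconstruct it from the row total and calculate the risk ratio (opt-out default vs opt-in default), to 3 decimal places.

2.012

The missing cell is in the unexposed row: 1591 − 984 = 607.
So a = 2665, b = 806, c = 607, d = 984.
RR = [a/(a+b)] / [c/(c+d)] = (2665/3471) / (607/1591) = 0.76779/0.38152 = 2.01245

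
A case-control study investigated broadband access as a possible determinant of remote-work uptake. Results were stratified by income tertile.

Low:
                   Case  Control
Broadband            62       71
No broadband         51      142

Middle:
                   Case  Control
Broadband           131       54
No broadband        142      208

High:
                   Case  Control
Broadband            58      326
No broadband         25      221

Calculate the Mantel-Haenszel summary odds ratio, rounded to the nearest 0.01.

OR_MH = Σ(aᵢdᵢ/nᵢ) / Σ(bᵢcᵢ/nᵢ), where nᵢ is the stratum total.
Stratum 1 (Low): n = 326; a·d/n = 62·142/326 = 27.0061; b·c/n = 71·51/326 = 11.1074
Stratum 2 (Middle): n = 535; a·d/n = 131·208/535 = 50.9308; b·c/n = 54·142/535 = 14.3327
Stratum 3 (High): n = 630; a·d/n = 58·221/630 = 20.3460; b·c/n = 326·25/630 = 12.9365
OR_MH = (27.0061 + 50.9308 + 20.3460) / (11.1074 + 14.3327 + 12.9365) = 98.2830 / 38.3766 = 2.56102

2.56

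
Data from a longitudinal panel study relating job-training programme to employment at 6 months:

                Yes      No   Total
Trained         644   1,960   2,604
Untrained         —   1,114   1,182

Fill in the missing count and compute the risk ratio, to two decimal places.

The missing cell is in the unexposed row: 1182 − 1114 = 68.
So a = 644, b = 1960, c = 68, d = 1114.
RR = [a/(a+b)] / [c/(c+d)] = (644/2604) / (68/1182) = 0.24731/0.05753 = 4.29886

4.30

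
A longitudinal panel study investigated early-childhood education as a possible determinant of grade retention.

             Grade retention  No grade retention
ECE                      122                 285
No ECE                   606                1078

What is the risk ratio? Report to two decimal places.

0.83

Cells: a = 122, b = 285, c = 606, d = 1078.
Risk in exposed = 122/407 = 0.29975; risk in unexposed = 606/1684 = 0.35986.
RR = 0.29975 / 0.35986 = 0.83298
The risk is 17% lower among the exposed than among the unexposed.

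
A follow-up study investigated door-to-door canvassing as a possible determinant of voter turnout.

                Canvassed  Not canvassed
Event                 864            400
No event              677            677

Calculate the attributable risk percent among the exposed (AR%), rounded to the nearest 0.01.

Reading the table with exposure as columns: a = 864 (Canvassed, case), b = 677 (Canvassed, non-case), c = 400 (Not canvassed, case), d = 677.
Risk in exposed = 864/1541 = 0.56067; risk in unexposed = 400/1077 = 0.37140.
RR = 0.56067/0.37140 = 1.50962
AR% = (RR − 1)/RR × 100 = (1.50962 − 1)/1.50962 × 100 = 33.7580%

33.76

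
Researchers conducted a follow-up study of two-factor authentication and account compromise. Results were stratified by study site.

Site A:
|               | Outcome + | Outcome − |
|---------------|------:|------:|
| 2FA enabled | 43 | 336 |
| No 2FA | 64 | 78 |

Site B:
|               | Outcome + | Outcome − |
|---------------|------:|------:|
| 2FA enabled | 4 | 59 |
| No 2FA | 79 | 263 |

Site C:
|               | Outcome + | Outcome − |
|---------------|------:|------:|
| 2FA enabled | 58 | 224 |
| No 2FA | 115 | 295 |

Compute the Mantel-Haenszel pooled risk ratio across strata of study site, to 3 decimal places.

0.468

RR_MH = Σ(aᵢ·n₀ᵢ/nᵢ) / Σ(cᵢ·n₁ᵢ/nᵢ), with n₁ᵢ = aᵢ+bᵢ (exposed), n₀ᵢ = cᵢ+dᵢ (unexposed), nᵢ = n₁ᵢ+n₀ᵢ.
Stratum 1 (Site A): n₁ = 379, n₀ = 142, n = 521; a·n₀/n = 43·142/521 = 11.7198; c·n₁/n = 64·379/521 = 46.5566
Stratum 2 (Site B): n₁ = 63, n₀ = 342, n = 405; a·n₀/n = 4·342/405 = 3.3778; c·n₁/n = 79·63/405 = 12.2889
Stratum 3 (Site C): n₁ = 282, n₀ = 410, n = 692; a·n₀/n = 58·410/692 = 34.3642; c·n₁/n = 115·282/692 = 46.8642
RR_MH = (11.7198 + 3.3778 + 34.3642) / (46.5566 + 12.2889 + 46.8642) = 49.4617 / 105.7097 = 0.46790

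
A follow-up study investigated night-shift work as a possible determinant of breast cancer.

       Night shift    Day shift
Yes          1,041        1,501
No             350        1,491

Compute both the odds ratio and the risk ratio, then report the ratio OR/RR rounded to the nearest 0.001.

Reading the table with exposure as columns: a = 1041 (Night shift, case), b = 350 (Night shift, non-case), c = 1501 (Day shift, case), d = 1491.
OR = (1041·1491)/(350·1501) = 1552131/525350 = 2.95447
Risk in exposed = 1041/1391 = 0.74838; risk in unexposed = 1501/2992 = 0.50167; RR = 1.49178
OR/RR = 2.95447 / 1.49178 = 1.98050
The outcome is not rare, so the OR lies further from 1 than the RR.

1.981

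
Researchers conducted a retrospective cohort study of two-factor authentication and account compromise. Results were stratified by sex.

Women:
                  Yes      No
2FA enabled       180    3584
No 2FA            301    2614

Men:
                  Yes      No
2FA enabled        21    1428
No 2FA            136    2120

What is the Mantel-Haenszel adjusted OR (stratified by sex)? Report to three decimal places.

OR_MH = Σ(aᵢdᵢ/nᵢ) / Σ(bᵢcᵢ/nᵢ), where nᵢ is the stratum total.
Stratum 1 (Women): n = 6679; a·d/n = 180·2614/6679 = 70.4477; b·c/n = 3584·301/6679 = 161.5188
Stratum 2 (Men): n = 3705; a·d/n = 21·2120/3705 = 12.0162; b·c/n = 1428·136/3705 = 52.4178
OR_MH = (70.4477 + 12.0162) / (161.5188 + 52.4178) = 82.4639 / 213.9366 = 0.38546

0.385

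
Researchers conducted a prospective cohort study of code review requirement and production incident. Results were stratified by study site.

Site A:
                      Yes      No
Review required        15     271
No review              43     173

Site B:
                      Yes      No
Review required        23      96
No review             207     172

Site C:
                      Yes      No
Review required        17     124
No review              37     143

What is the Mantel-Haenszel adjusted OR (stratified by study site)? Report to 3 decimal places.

0.267

OR_MH = Σ(aᵢdᵢ/nᵢ) / Σ(bᵢcᵢ/nᵢ), where nᵢ is the stratum total.
Stratum 1 (Site A): n = 502; a·d/n = 15·173/502 = 5.1693; b·c/n = 271·43/502 = 23.2131
Stratum 2 (Site B): n = 498; a·d/n = 23·172/498 = 7.9438; b·c/n = 96·207/498 = 39.9036
Stratum 3 (Site C): n = 321; a·d/n = 17·143/321 = 7.5732; b·c/n = 124·37/321 = 14.2928
OR_MH = (5.1693 + 7.9438 + 7.5732) / (23.2131 + 39.9036 + 14.2928) = 20.6863 / 77.4096 = 0.26723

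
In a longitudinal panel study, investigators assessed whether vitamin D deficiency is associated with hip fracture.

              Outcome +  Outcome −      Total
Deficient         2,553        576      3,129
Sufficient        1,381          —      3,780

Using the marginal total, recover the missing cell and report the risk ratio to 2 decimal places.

The missing cell is in the unexposed row: 3780 − 1381 = 2399.
So a = 2553, b = 576, c = 1381, d = 2399.
RR = [a/(a+b)] / [c/(c+d)] = (2553/3129) / (1381/3780) = 0.81592/0.36534 = 2.23328

2.23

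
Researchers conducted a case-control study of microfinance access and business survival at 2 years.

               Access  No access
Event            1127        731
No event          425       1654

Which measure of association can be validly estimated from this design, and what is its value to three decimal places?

Reading the table with exposure as columns: a = 1127 (Access, case), b = 425 (Access, non-case), c = 731 (No access, case), d = 1654.
This is a case-control study: participants were sampled on outcome status, so risks in the source population cannot be estimated directly — relative risk is not valid here. The odds ratio is the appropriate measure.
OR = (a·d)/(b·c) = (1127 × 1654) / (425 × 731) = 1864058 / 310675 = 6.00003

6.000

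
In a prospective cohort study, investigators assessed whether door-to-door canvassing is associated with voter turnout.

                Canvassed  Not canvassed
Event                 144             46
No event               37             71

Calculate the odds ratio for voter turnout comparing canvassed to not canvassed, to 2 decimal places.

6.01

Reading the table with exposure as columns: a = 144 (Canvassed, case), b = 37 (Canvassed, non-case), c = 46 (Not canvassed, case), d = 71.
OR = (a·d)/(b·c) = (144 × 71) / (37 × 46) = 10224 / 1702 = 6.00705
The odds of voter turnout are about 6.01 times as high in the canvassed group.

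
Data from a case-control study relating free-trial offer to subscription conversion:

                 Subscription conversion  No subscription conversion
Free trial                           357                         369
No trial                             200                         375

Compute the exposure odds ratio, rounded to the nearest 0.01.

1.81

Cells: a = 357, b = 369, c = 200, d = 375.
OR = (a·d)/(b·c) = (357 × 375) / (369 × 200) = 133875 / 73800 = 1.81402
The odds of subscription conversion are about 1.81 times as high in the free trial group.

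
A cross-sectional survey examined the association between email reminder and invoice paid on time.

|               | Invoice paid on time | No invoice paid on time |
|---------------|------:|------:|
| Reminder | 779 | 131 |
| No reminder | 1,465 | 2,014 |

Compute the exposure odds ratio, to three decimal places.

8.175

Cells: a = 779, b = 131, c = 1465, d = 2014.
OR = (a·d)/(b·c) = (779 × 2014) / (131 × 1465) = 1568906 / 191915 = 8.17500
The odds of invoice paid on time are about 8.18 times as high in the reminder group.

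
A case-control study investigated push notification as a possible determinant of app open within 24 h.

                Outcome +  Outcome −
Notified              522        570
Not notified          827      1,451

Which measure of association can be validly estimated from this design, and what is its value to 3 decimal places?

1.607

Cells: a = 522, b = 570, c = 827, d = 1451.
This is a case-control study: participants were sampled on outcome status, so risks in the source population cannot be estimated directly — relative risk is not valid here. The odds ratio is the appropriate measure.
OR = (a·d)/(b·c) = (522 × 1451) / (570 × 827) = 757422 / 471390 = 1.60678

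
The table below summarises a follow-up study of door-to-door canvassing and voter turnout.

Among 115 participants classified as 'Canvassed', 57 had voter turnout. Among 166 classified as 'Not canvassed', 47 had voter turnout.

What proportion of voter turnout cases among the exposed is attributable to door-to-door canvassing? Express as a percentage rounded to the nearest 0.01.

From the description: a = 57, b = 58, c = 47, d = 119.
Risk in exposed = 57/115 = 0.49565; risk in unexposed = 47/166 = 0.28313.
RR = 0.49565/0.28313 = 1.75060
AR% = (RR − 1)/RR × 100 = (1.75060 − 1)/1.75060 × 100 = 42.8768%

42.88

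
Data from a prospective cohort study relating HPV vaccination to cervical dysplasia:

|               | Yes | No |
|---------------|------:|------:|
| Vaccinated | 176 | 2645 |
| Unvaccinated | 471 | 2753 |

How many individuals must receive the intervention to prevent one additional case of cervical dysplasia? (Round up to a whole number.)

Risk in treated group = 176/2821 = 0.06239; risk in control = 471/3224 = 0.14609.
Absolute risk reduction = 0.14609 − 0.06239 = 0.08370
NNT = 1 / ARR = 1 / 0.08370 = 11.947 → round up → 12

12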